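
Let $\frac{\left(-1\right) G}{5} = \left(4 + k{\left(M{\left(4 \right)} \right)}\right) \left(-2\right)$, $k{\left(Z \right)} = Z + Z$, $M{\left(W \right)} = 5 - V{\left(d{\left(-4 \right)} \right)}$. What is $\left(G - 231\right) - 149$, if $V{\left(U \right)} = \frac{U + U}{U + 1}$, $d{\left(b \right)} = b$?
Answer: $- \frac{880}{3} \approx -293.33$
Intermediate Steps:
$V{\left(U \right)} = \frac{2 U}{1 + U}$
$M{\left(W \right)} = \frac{7}{3}$ ($M{\left(W \right)} = 5 - 2 \left(-4\right) \frac{1}{1 - 4} = 5 - 2 \left(-4\right) \frac{1}{-3} = 5 - 2 \left(-4\right) \left(- \frac{1}{3}\right) = 5 - \frac{8}{3} = \frac{7}{3}$)
$k{\left(Z \right)} = 2 Z$
$G = \frac{260}{3}$ ($G = - 5 \left(4 + 2 \cdot \frac{7}{3}\right) \left(-2\right) = - 5 \left(4 + \frac{14}{3}\right) \left(-2\right) = - 5 \cdot \frac{26}{3} \left(-2\right) = \left(-5\right) \left(- \frac{52}{3}\right) = \frac{260}{3} \approx 86.667$)
$\left(G - 231\right) - 149 = \left(\frac{260}{3} - 231\right) - 149 = - \frac{433}{3} - 149 = - \frac{880}{3}$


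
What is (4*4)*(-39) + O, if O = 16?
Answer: -608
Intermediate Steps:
(4*4)*(-39) + O = (4*4)*(-39) + 16 = 16*(-39) + 16 = -624 + 16 = -608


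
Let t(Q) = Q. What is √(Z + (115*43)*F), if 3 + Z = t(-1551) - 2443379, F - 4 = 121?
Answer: 2*I*√456702 ≈ 1351.6*I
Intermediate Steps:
F = 125 (F = 4 + 121 = 125)
Z = -2444933 (Z = -3 + (-1551 - 2443379) = -3 - 2444930 = -2444933)
√(Z + (115*43)*F) = √(-2444933 + (115*43)*125) = √(-2444933 + 4945*125) = √(-2444933 + 618125) = √(-1826808) = 2*I*√456702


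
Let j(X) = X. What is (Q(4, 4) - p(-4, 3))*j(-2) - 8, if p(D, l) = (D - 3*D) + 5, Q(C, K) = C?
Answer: 10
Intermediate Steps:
p(D, l) = 5 - 2*D (p(D, l) = -2*D + 5 = 5 - 2*D)
(Q(4, 4) - p(-4, 3))*j(-2) - 8 = (4 - (5 - 2*(-4)))*(-2) - 8 = (4 - (5 + 8))*(-2) - 8 = (4 - 1*13)*(-2) - 8 = (4 - 13)*(-2) - 8 = -9*(-2) - 8 = 18 - 8 = 10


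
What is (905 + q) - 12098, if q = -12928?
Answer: -24121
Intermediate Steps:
(905 + q) - 12098 = (905 - 12928) - 12098 = -12023 - 12098 = -24121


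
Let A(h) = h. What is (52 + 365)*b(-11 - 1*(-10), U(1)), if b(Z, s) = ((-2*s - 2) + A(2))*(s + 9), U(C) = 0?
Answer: 0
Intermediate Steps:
b(Z, s) = -2*s*(9 + s) (b(Z, s) = ((-2*s - 2) + 2)*(s + 9) = ((-2 - 2*s) + 2)*(9 + s) = (-2*s)*(9 + s) = -2*s*(9 + s))
(52 + 365)*b(-11 - 1*(-10), U(1)) = (52 + 365)*(2*0*(-9 - 1*0)) = 417*(2*0*(-9 + 0)) = 417*(2*0*(-9)) = 417*0 = 0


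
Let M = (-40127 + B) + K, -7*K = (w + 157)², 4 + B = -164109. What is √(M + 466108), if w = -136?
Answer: √261805 ≈ 511.67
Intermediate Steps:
B = -164113 (B = -4 - 164109 = -164113)
K = -63 (K = -(-136 + 157)²/7 = -⅐*21² = -⅐*441 = -63)
M = -204303 (M = (-40127 - 164113) - 63 = -204240 - 63 = -204303)
√(M + 466108) = √(-204303 + 466108) = √261805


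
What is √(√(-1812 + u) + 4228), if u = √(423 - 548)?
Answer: √(4228 + √(-1812 + 5*I*√5)) ≈ 65.025 + 0.3273*I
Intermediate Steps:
u = 5*I*√5 (u = √(-125) = 5*I*√5 ≈ 11.18*I)
√(√(-1812 + u) + 4228) = √(√(-1812 + 5*I*√5) + 4228) = √(4228 + √(-1812 + 5*I*√5))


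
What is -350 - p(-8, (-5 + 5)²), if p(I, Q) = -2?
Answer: -348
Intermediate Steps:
-350 - p(-8, (-5 + 5)²) = -350 - 1*(-2) = -350 + 2 = -348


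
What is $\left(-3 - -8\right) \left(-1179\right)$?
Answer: $-5895$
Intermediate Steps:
$\left(-3 - -8\right) \left(-1179\right) = \left(-3 + 8\right) \left(-1179\right) = 5 \left(-1179\right) = -5895$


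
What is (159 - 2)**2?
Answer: 24649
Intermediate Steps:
(159 - 2)**2 = 157**2 = 24649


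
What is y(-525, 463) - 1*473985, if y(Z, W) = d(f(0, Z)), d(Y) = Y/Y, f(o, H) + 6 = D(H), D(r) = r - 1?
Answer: -473984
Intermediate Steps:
D(r) = -1 + r
f(o, H) = -7 + H (f(o, H) = -6 + (-1 + H) = -7 + H)
d(Y) = 1
y(Z, W) = 1
y(-525, 463) - 1*473985 = 1 - 1*473985 = 1 - 473985 = -473984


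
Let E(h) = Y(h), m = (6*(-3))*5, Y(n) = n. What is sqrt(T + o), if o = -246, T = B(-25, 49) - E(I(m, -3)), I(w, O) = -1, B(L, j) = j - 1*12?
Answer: 4*I*sqrt(13) ≈ 14.422*I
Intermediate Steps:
B(L, j) = -12 + j (B(L, j) = j - 12 = -12 + j)
m = -90 (m = -18*5 = -90)
E(h) = h
T = 38 (T = (-12 + 49) - 1*(-1) = 37 + 1 = 38)
sqrt(T + o) = sqrt(38 - 246) = sqrt(-208) = 4*I*sqrt(13)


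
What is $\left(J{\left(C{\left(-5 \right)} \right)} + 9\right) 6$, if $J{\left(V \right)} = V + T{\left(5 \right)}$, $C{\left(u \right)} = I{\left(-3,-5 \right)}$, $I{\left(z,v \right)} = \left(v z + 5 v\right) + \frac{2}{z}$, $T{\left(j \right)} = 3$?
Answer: $8$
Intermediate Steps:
$I{\left(z,v \right)} = \frac{2}{z} + 5 v + v z$ ($I{\left(z,v \right)} = \left(5 v + v z\right) + \frac{2}{z} = \frac{2}{z} + 5 v + v z$)
$C{\left(u \right)} = - \frac{32}{3}$ ($C{\left(u \right)} = \frac{2 - - 15 \left(5 - 3\right)}{-3} = - \frac{2 - \left(-15\right) 2}{3} = - \frac{2 + 30}{3} = \left(- \frac{1}{3}\right) 32 = - \frac{32}{3}$)
$J{\left(V \right)} = 3 + V$ ($J{\left(V \right)} = V + 3 = 3 + V$)
$\left(J{\left(C{\left(-5 \right)} \right)} + 9\right) 6 = \left(\left(3 - \frac{32}{3}\right) + 9\right) 6 = \left(- \frac{23}{3} + 9\right) 6 = \frac{4}{3} \cdot 6 = 8$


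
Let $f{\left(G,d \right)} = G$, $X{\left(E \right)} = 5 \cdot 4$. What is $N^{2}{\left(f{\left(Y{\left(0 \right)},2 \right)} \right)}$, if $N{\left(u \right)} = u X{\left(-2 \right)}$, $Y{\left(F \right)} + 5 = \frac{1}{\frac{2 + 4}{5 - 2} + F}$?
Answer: $8100$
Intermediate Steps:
$X{\left(E \right)} = 20$
$Y{\left(F \right)} = -5 + \frac{1}{2 + F}$ ($Y{\left(F \right)} = -5 + \frac{1}{\frac{2 + 4}{5 - 2} + F} = -5 + \frac{1}{\frac{6}{3} + F} = -5 + \frac{1}{6 \cdot \frac{1}{3} + F} = -5 + \frac{1}{2 + F}$)
$N{\left(u \right)} = 20 u$ ($N{\left(u \right)} = u 20 = 20 u$)
$N^{2}{\left(f{\left(Y{\left(0 \right)},2 \right)} \right)} = \left(20 \frac{-9 - 0}{2 + 0}\right)^{2} = \left(20 \frac{-9 + 0}{2}\right)^{2} = \left(20 \cdot \frac{1}{2} \left(-9\right)\right)^{2} = \left(20 \left(- \frac{9}{2}\right)\right)^{2} = \left(-90\right)^{2} = 8100$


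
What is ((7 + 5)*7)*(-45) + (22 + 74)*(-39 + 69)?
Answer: -900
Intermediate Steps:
((7 + 5)*7)*(-45) + (22 + 74)*(-39 + 69) = (12*7)*(-45) + 96*30 = 84*(-45) + 2880 = -3780 + 2880 = -900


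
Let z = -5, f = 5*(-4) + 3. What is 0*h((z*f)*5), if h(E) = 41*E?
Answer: 0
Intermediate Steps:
f = -17 (f = -20 + 3 = -17)
0*h((z*f)*5) = 0*(41*(-5*(-17)*5)) = 0*(41*(85*5)) = 0*(41*425) = 0*17425 = 0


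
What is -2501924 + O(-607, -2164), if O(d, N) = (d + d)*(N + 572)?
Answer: -569236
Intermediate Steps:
O(d, N) = 2*d*(572 + N) (O(d, N) = (2*d)*(572 + N) = 2*d*(572 + N))
-2501924 + O(-607, -2164) = -2501924 + 2*(-607)*(572 - 2164) = -2501924 + 2*(-607)*(-1592) = -2501924 + 1932688 = -569236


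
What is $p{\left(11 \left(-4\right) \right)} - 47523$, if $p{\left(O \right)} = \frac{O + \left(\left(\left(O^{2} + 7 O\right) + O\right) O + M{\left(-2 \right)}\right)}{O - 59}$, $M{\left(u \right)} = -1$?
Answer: $- \frac{4825128}{103} \approx -46846.0$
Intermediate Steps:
$p{\left(O \right)} = \frac{-1 + O + O \left(O^{2} + 8 O\right)}{-59 + O}$ ($p{\left(O \right)} = \frac{O + \left(\left(\left(O^{2} + 7 O\right) + O\right) O - 1\right)}{O - 59} = \frac{O + \left(\left(O^{2} + 8 O\right) O - 1\right)}{-59 + O} = \frac{O + \left(O \left(O^{2} + 8 O\right) - 1\right)}{-59 + O} = \frac{O + \left(-1 + O \left(O^{2} + 8 O\right)\right)}{-59 + O} = \frac{-1 + O + O \left(O^{2} + 8 O\right)}{-59 + O}$)
$p{\left(11 \left(-4\right) \right)} - 47523 = \frac{-1 + 11 \left(-4\right) + \left(11 \left(-4\right)\right)^{3} + 8 \left(11 \left(-4\right)\right)^{2}}{-59 + 11 \left(-4\right)} - 47523 = \frac{-1 - 44 + \left(-44\right)^{3} + 8 \left(-44\right)^{2}}{-59 - 44} - 47523 = \frac{-1 - 44 - 85184 + 8 \cdot 1936}{-103} - 47523 = - \frac{-1 - 44 - 85184 + 15488}{103} - 47523 = \left(- \frac{1}{103}\right) \left(-69741\right) - 47523 = \frac{69741}{103} - 47523 = - \frac{4825128}{103}$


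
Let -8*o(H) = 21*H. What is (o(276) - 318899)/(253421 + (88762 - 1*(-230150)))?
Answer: -639247/1144666 ≈ -0.55846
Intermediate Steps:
o(H) = -21*H/8
(o(276) - 318899)/(253421 + (88762 - 1*(-230150))) = (-21/8*276 - 318899)/(253421 + (88762 - 1*(-230150))) = (-1449/2 - 318899)/(253421 + (88762 + 230150)) = -639247/(2*(253421 + 318912)) = -639247/2/572333 = -639247/2*1/572333 = -639247/1144666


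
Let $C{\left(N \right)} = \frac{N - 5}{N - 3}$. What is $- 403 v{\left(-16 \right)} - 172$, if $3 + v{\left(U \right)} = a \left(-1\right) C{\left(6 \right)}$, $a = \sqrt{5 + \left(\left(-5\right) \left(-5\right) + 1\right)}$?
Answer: $1037 + \frac{403 \sqrt{31}}{3} \approx 1784.9$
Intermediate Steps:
$C{\left(N \right)} = \frac{-5 + N}{-3 + N}$
$a = \sqrt{31}$ ($a = \sqrt{5 + \left(25 + 1\right)} = \sqrt{5 + 26} = \sqrt{31} \approx 5.5678$)
$v{\left(U \right)} = -3 - \frac{\sqrt{31}}{3}$ ($v{\left(U \right)} = -3 + \sqrt{31} \left(-1\right) \frac{-5 + 6}{-3 + 6} = -3 + - \sqrt{31} \cdot \frac{1}{3} \cdot 1 = -3 + - \sqrt{31} \cdot \frac{1}{3} = -3 - \frac{\sqrt{31}}{3}$)
$- 403 v{\left(-16 \right)} - 172 = - 403 \left(-3 - \frac{\sqrt{31}}{3}\right) - 172 = \left(1209 + \frac{403 \sqrt{31}}{3}\right) - 172 = 1037 + \frac{403 \sqrt{31}}{3}$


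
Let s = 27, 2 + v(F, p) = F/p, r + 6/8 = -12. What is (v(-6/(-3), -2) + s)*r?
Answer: -306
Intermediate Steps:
r = -51/4 (r = -¾ - 12 = -51/4 ≈ -12.750)
v(F, p) = -2 + F/p
(v(-6/(-3), -2) + s)*r = ((-2 - 6/(-3)/(-2)) + 27)*(-51/4) = ((-2 - 6*(-⅓)*(-½)) + 27)*(-51/4) = ((-2 + 2*(-½)) + 27)*(-51/4) = ((-2 - 1) + 27)*(-51/4) = (-3 + 27)*(-51/4) = 24*(-51/4) = -306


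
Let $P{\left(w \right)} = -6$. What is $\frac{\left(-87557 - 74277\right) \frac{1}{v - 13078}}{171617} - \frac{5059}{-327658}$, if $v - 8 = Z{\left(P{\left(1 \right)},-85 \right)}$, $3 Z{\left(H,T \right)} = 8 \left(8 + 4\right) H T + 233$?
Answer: $\frac{8508265838833}{561360891249238} \approx 0.015156$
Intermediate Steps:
$Z{\left(H,T \right)} = \frac{233}{3} + 32 H T$ ($Z{\left(H,T \right)} = \frac{8 \left(8 + 4\right) H T + 233}{3} = \frac{8 \cdot 12 H T + 233}{3} = \frac{96 H T + 233}{3} = \frac{233 + 96 H T}{3} = \frac{233}{3} + 32 H T$)
$v = \frac{49217}{3}$ ($v = 8 + \left(\frac{233}{3} + 32 \left(-6\right) \left(-85\right)\right) = 8 + \left(\frac{233}{3} + 16320\right) = 8 + \frac{49193}{3} = \frac{49217}{3} \approx 16406.0$)
$\frac{\left(-87557 - 74277\right) \frac{1}{v - 13078}}{171617} - \frac{5059}{-327658} = \frac{\left(-87557 - 74277\right) \frac{1}{\frac{49217}{3} - 13078}}{171617} - \frac{5059}{-327658} = - \frac{161834}{\frac{9983}{3}} \cdot \frac{1}{171617} - - \frac{5059}{327658} = \left(-161834\right) \frac{3}{9983} \cdot \frac{1}{171617} + \frac{5059}{327658} = \left(- \frac{485502}{9983}\right) \frac{1}{171617} + \frac{5059}{327658} = - \frac{485502}{1713252511} + \frac{5059}{327658} = \frac{8508265838833}{561360891249238}$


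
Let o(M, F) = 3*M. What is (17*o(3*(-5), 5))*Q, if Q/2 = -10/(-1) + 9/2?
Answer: -22185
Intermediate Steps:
Q = 29 (Q = 2*(-10/(-1) + 9/2) = 2*(-10*(-1) + 9*(½)) = 2*(10 + 9/2) = 2*(29/2) = 29)
(17*o(3*(-5), 5))*Q = (17*(3*(3*(-5))))*29 = (17*(3*(-15)))*29 = (17*(-45))*29 = -765*29 = -22185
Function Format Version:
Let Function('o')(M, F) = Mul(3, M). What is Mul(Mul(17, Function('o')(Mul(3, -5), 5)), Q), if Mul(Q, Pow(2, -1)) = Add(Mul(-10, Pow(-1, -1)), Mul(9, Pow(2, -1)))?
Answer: -22185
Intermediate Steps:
Q = 29 (Q = Mul(2, Add(Mul(-10, Pow(-1, -1)), Mul(9, Pow(2, -1)))) = Mul(2, Add(Mul(-10, -1), Mul(9, Rational(1, 2)))) = Mul(2, Add(10, Rational(9, 2))) = Mul(2, Rational(29, 2)) = 29)
Mul(Mul(17, Function('o')(Mul(3, -5), 5)), Q) = Mul(Mul(17, Mul(3, Mul(3, -5))), 29) = Mul(Mul(17, Mul(3, -15)), 29) = Mul(Mul(17, -45), 29) = Mul(-765, 29) = -22185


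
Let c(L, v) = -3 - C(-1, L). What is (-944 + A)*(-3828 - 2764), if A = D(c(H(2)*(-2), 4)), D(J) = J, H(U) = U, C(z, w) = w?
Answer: 6216256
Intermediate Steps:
c(L, v) = -3 - L
A = 1 (A = -3 - 2*(-2) = -3 - 1*(-4) = -3 + 4 = 1)
(-944 + A)*(-3828 - 2764) = (-944 + 1)*(-3828 - 2764) = -943*(-6592) = 6216256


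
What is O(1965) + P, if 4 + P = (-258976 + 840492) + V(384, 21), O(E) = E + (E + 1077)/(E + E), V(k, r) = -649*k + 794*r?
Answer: 229862932/655 ≈ 3.5094e+5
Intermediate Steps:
O(E) = E + (1077 + E)/(2*E) (O(E) = E + (1077 + E)/((2*E)) = E + (1077 + E)*(1/(2*E)) = E + (1077 + E)/(2*E))
P = 348970 (P = -4 + ((-258976 + 840492) + (-649*384 + 794*21)) = -4 + (581516 + (-249216 + 16674)) = -4 + (581516 - 232542) = -4 + 348974 = 348970)
O(1965) + P = (1/2 + 1965 + (1077/2)/1965) + 348970 = (1/2 + 1965 + (1077/2)*(1/1965)) + 348970 = (1/2 + 1965 + 359/1310) + 348970 = 1287582/655 + 348970 = 229862932/655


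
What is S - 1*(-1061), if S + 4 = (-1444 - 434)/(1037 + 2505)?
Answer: 1871008/1771 ≈ 1056.5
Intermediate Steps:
S = -8023/1771 (S = -4 + (-1444 - 434)/(1037 + 2505) = -4 - 1878/3542 = -4 - 1878*1/3542 = -4 - 939/1771 = -8023/1771 ≈ -4.5302)
S - 1*(-1061) = -8023/1771 - 1*(-1061) = -8023/1771 + 1061 = 1871008/1771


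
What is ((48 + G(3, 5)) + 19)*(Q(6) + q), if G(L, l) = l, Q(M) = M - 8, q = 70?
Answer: 4896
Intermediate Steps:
Q(M) = -8 + M
((48 + G(3, 5)) + 19)*(Q(6) + q) = ((48 + 5) + 19)*((-8 + 6) + 70) = (53 + 19)*(-2 + 70) = 72*68 = 4896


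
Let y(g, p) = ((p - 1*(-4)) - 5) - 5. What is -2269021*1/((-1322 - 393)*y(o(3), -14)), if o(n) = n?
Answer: -2269021/34300 ≈ -66.152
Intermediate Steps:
y(g, p) = -6 + p (y(g, p) = ((p + 4) - 5) - 5 = ((4 + p) - 5) - 5 = (-1 + p) - 5 = -6 + p)
-2269021*1/((-1322 - 393)*y(o(3), -14)) = -2269021*1/((-1322 - 393)*(-6 - 14)) = -2269021/((-1715*(-20))) = -2269021/34300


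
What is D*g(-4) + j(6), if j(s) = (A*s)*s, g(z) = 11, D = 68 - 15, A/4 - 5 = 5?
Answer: 2023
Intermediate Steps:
A = 40 (A = 20 + 4*5 = 20 + 20 = 40)
D = 53
j(s) = 40*s² (j(s) = (40*s)*s = 40*s²)
D*g(-4) + j(6) = 53*11 + 40*6² = 583 + 40*36 = 583 + 1440 = 2023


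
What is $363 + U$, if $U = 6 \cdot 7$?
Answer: $405$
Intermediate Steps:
$U = 42$
$363 + U = 363 + 42 = 405$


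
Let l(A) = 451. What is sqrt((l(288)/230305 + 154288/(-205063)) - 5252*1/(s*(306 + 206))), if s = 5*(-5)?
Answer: I*sqrt(194203270632525261489806)/755632547440 ≈ 0.5832*I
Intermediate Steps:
s = -25
sqrt((l(288)/230305 + 154288/(-205063)) - 5252*1/(s*(306 + 206))) = sqrt((451/230305 + 154288/(-205063)) - 5252*(-1/(25*(306 + 206)))) = sqrt((451*(1/230305) + 154288*(-1/205063)) - 5252/((-25*512))) = sqrt((451/230305 - 154288/205063) - 5252/(-12800)) = sqrt(-35440814427/47227034215 - 5252*(-1/12800)) = sqrt(-35440814427/47227034215 + 1313/3200) = sqrt(-10280302048421/30225301897600) = I*sqrt(194203270632525261489806)/755632547440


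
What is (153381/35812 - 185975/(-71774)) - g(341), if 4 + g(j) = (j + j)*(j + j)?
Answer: -597756526236983/1285185244 ≈ -4.6511e+5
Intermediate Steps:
g(j) = -4 + 4*j² (g(j) = -4 + (j + j)*(j + j) = -4 + (2*j)*(2*j) = -4 + 4*j²)
(153381/35812 - 185975/(-71774)) - g(341) = (153381/35812 - 185975/(-71774)) - (-4 + 4*341²) = (153381*(1/35812) - 185975*(-1/71774)) - (-4 + 4*116281) = (153381/35812 + 185975/71774) - (-4 + 465124) = 8834452297/1285185244 - 1*465120 = 8834452297/1285185244 - 465120 = -597756526236983/1285185244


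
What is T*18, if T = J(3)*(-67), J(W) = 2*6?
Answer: -14472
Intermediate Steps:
J(W) = 12
T = -804 (T = 12*(-67) = -804)
T*18 = -804*18 = -14472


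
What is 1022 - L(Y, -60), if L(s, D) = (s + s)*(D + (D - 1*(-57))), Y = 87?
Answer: 11984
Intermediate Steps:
L(s, D) = 2*s*(57 + 2*D) (L(s, D) = (2*s)*(D + (D + 57)) = (2*s)*(D + (57 + D)) = (2*s)*(57 + 2*D) = 2*s*(57 + 2*D))
1022 - L(Y, -60) = 1022 - 2*87*(57 + 2*(-60)) = 1022 - 2*87*(57 - 120) = 1022 - 2*87*(-63) = 1022 - 1*(-10962) = 1022 + 10962 = 11984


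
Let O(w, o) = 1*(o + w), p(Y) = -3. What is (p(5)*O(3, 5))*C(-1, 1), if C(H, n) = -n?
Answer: 24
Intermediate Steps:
O(w, o) = o + w
(p(5)*O(3, 5))*C(-1, 1) = (-3*(5 + 3))*(-1*1) = -3*8*(-1) = -24*(-1) = 24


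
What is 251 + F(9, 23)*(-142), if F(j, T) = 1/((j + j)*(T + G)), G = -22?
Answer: 2188/9 ≈ 243.11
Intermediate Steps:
F(j, T) = 1/(2*j*(-22 + T)) (F(j, T) = 1/((j + j)*(T - 22)) = 1/((2*j)*(-22 + T)) = 1/(2*j*(-22 + T)))
251 + F(9, 23)*(-142) = 251 + ((½)/(9*(-22 + 23)))*(-142) = 251 + ((½)*(⅑)/1)*(-142) = 251 + ((½)*(⅑)*1)*(-142) = 251 + (1/18)*(-142) = 251 - 71/9 = 2188/9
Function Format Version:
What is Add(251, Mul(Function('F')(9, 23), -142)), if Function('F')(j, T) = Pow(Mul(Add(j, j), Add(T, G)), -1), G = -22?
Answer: Rational(2188, 9) ≈ 243.11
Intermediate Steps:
Function('F')(j, T) = Mul(Rational(1, 2), Pow(j, -1), Pow(Add(-22, T), -1)) (Function('F')(j, T) = Pow(Mul(Add(j, j), Add(T, -22)), -1) = Pow(Mul(Mul(2, j), Add(-22, T)), -1) = Pow(Mul(2, j, Add(-22, T)), -1) = Mul(Rational(1, 2), Pow(j, -1), Pow(Add(-22, T), -1)))
Add(251, Mul(Function('F')(9, 23), -142)) = Add(251, Mul(Mul(Rational(1, 2), Pow(9, -1), Pow(Add(-22, 23), -1)), -142)) = Add(251, Mul(Mul(Rational(1, 2), Rational(1, 9), Pow(1, -1)), -142)) = Add(251, Mul(Mul(Rational(1, 2), Rational(1, 9), 1), -142)) = Add(251, Mul(Rational(1, 18), -142)) = Add(251, Rational(-71, 9)) = Rational(2188, 9)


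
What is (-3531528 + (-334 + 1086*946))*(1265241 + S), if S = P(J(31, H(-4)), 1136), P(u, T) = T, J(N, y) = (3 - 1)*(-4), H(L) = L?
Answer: -3171648794762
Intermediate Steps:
J(N, y) = -8 (J(N, y) = 2*(-4) = -8)
S = 1136
(-3531528 + (-334 + 1086*946))*(1265241 + S) = (-3531528 + (-334 + 1086*946))*(1265241 + 1136) = (-3531528 + (-334 + 1027356))*1266377 = (-3531528 + 1027022)*1266377 = -2504506*1266377 = -3171648794762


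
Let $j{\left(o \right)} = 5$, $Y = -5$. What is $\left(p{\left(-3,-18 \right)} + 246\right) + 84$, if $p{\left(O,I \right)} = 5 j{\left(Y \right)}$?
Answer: $355$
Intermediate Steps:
$p{\left(O,I \right)} = 25$ ($p{\left(O,I \right)} = 5 \cdot 5 = 25$)
$\left(p{\left(-3,-18 \right)} + 246\right) + 84 = \left(25 + 246\right) + 84 = 271 + 84 = 355$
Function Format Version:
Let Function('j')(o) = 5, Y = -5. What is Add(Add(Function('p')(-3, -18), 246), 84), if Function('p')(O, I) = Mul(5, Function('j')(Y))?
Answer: 355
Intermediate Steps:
Function('p')(O, I) = 25 (Function('p')(O, I) = Mul(5, 5) = 25)
Add(Add(Function('p')(-3, -18), 246), 84) = Add(Add(25, 246), 84) = Add(271, 84) = 355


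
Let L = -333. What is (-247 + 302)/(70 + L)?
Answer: -55/263 ≈ -0.20913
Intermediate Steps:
(-247 + 302)/(70 + L) = (-247 + 302)/(70 - 333) = 55/(-263) = 55*(-1/263) = -55/263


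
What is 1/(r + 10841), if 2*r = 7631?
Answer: 2/29313 ≈ 6.8229e-5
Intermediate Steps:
r = 7631/2 (r = (½)*7631 = 7631/2 ≈ 3815.5)
1/(r + 10841) = 1/(7631/2 + 10841) = 1/(29313/2) = 2/29313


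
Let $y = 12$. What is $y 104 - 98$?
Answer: $1150$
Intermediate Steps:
$y 104 - 98 = 12 \cdot 104 - 98 = 1248 - 98 = 1150$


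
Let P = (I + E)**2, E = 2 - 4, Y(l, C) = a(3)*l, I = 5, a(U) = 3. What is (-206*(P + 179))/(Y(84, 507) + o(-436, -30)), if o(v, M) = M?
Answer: -19364/111 ≈ -174.45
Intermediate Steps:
Y(l, C) = 3*l
E = -2
P = 9 (P = (5 - 2)**2 = 3**2 = 9)
(-206*(P + 179))/(Y(84, 507) + o(-436, -30)) = (-206*(9 + 179))/(3*84 - 30) = (-206*188)/(252 - 30) = -38728/222 = -38728*1/222 = -19364/111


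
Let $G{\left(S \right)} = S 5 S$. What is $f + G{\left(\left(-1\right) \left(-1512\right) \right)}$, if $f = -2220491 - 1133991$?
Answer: $8076238$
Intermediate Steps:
$G{\left(S \right)} = 5 S^{2}$ ($G{\left(S \right)} = 5 S S = 5 S^{2}$)
$f = -3354482$ ($f = -2220491 - 1133991 = -3354482$)
$f + G{\left(\left(-1\right) \left(-1512\right) \right)} = -3354482 + 5 \left(\left(-1\right) \left(-1512\right)\right)^{2} = -3354482 + 5 \cdot 1512^{2} = -3354482 + 5 \cdot 2286144 = -3354482 + 11430720 = 8076238$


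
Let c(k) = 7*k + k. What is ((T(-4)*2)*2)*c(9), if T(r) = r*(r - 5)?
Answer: 10368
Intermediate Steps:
T(r) = r*(-5 + r)
c(k) = 8*k
((T(-4)*2)*2)*c(9) = ((-4*(-5 - 4)*2)*2)*(8*9) = ((-4*(-9)*2)*2)*72 = ((36*2)*2)*72 = (72*2)*72 = 144*72 = 10368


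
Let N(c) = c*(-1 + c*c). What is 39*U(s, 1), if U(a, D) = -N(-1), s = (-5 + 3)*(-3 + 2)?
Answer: 0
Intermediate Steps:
s = 2 (s = -2*(-1) = 2)
N(c) = c*(-1 + c²)
U(a, D) = 0 (U(a, D) = -((-1)³ - 1*(-1)) = -(-1 + 1) = -1*0 = 0)
39*U(s, 1) = 39*0 = 0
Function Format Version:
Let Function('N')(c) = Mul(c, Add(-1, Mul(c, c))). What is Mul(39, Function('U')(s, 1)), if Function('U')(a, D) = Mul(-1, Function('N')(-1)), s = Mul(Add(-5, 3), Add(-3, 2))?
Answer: 0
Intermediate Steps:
s = 2 (s = Mul(-2, -1) = 2)
Function('N')(c) = Mul(c, Add(-1, Pow(c, 2)))
Function('U')(a, D) = 0 (Function('U')(a, D) = Mul(-1, Add(Pow(-1, 3), Mul(-1, -1))) = Mul(-1, Add(-1, 1)) = Mul(-1, 0) = 0)
Mul(39, Function('U')(s, 1)) = Mul(39, 0) = 0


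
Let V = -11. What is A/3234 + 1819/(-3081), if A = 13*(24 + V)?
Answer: -595773/1107106 ≈ -0.53814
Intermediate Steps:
A = 169 (A = 13*(24 - 11) = 13*13 = 169)
A/3234 + 1819/(-3081) = 169/3234 + 1819/(-3081) = 169*(1/3234) + 1819*(-1/3081) = 169/3234 - 1819/3081 = -595773/1107106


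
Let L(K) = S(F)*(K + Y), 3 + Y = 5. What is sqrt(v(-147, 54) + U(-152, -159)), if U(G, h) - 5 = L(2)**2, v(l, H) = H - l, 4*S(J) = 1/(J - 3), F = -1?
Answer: sqrt(3297)/4 ≈ 14.355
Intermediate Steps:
Y = 2 (Y = -3 + 5 = 2)
S(J) = 1/(4*(-3 + J)) (S(J) = 1/(4*(J - 3)) = 1/(4*(-3 + J)))
L(K) = -1/8 - K/16 (L(K) = (1/(4*(-3 - 1)))*(K + 2) = ((1/4)/(-4))*(2 + K) = ((1/4)*(-1/4))*(2 + K) = -(2 + K)/16 = -1/8 - K/16)
U(G, h) = 81/16 (U(G, h) = 5 + (-1/8 - 1/16*2)**2 = 5 + (-1/8 - 1/8)**2 = 5 + (-1/4)**2 = 5 + 1/16 = 81/16)
sqrt(v(-147, 54) + U(-152, -159)) = sqrt((54 - 1*(-147)) + 81/16) = sqrt((54 + 147) + 81/16) = sqrt(201 + 81/16) = sqrt(3297/16) = sqrt(3297)/4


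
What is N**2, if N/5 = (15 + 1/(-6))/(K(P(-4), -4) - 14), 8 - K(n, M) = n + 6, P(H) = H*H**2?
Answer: 198025/97344 ≈ 2.0343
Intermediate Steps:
P(H) = H**3
K(n, M) = 2 - n (K(n, M) = 8 - (n + 6) = 8 - (6 + n) = 8 + (-6 - n) = 2 - n)
N = 445/312 (N = 5*((15 + 1/(-6))/((2 - 1*(-4)**3) - 14)) = 5*((15 - 1/6)/((2 - 1*(-64)) - 14)) = 5*(89/(6*((2 + 64) - 14))) = 5*(89/(6*(66 - 14))) = 5*((89/6)/52) = 5*((89/6)*(1/52)) = 5*(89/312) = 445/312 ≈ 1.4263)
N**2 = (445/312)**2 = 198025/97344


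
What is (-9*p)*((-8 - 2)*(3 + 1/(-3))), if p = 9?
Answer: 2160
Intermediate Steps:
(-9*p)*((-8 - 2)*(3 + 1/(-3))) = (-9*9)*((-8 - 2)*(3 + 1/(-3))) = -(-810)*(3 - 1/3) = -(-810)*8/3 = -81*(-80/3) = 2160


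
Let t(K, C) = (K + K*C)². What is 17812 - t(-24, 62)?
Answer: -2268332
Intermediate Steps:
t(K, C) = (K + C*K)²
17812 - t(-24, 62) = 17812 - (-24)²*(1 + 62)² = 17812 - 576*63² = 17812 - 576*3969 = 17812 - 1*2286144 = 17812 - 2286144 = -2268332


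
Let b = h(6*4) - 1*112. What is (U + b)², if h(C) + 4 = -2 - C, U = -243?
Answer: 148225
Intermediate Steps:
h(C) = -6 - C (h(C) = -4 + (-2 - C) = -6 - C)
b = -142 (b = (-6 - 6*4) - 1*112 = (-6 - 1*24) - 112 = (-6 - 24) - 112 = -30 - 112 = -142)
(U + b)² = (-243 - 142)² = (-385)² = 148225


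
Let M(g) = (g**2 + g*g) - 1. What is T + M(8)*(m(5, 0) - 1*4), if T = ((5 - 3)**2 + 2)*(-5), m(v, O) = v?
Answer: 97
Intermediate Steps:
M(g) = -1 + 2*g**2 (M(g) = (g**2 + g**2) - 1 = 2*g**2 - 1 = -1 + 2*g**2)
T = -30 (T = (2**2 + 2)*(-5) = (4 + 2)*(-5) = 6*(-5) = -30)
T + M(8)*(m(5, 0) - 1*4) = -30 + (-1 + 2*8**2)*(5 - 1*4) = -30 + (-1 + 2*64)*(5 - 4) = -30 + (-1 + 128)*1 = -30 + 127*1 = -30 + 127 = 97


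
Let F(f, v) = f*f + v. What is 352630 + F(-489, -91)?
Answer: 591660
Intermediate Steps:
F(f, v) = v + f² (F(f, v) = f² + v = v + f²)
352630 + F(-489, -91) = 352630 + (-91 + (-489)²) = 352630 + (-91 + 239121) = 352630 + 239030 = 591660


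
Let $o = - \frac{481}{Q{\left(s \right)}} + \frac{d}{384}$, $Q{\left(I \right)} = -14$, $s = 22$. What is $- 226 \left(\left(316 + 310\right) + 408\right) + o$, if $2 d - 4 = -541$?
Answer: $- \frac{418701413}{1792} \approx -2.3365 \cdot 10^{5}$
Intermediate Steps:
$d = - \frac{537}{2}$ ($d = 2 + \frac{1}{2} \left(-541\right) = 2 - \frac{541}{2} = - \frac{537}{2} \approx -268.5$)
$o = \frac{60315}{1792}$ ($o = - \frac{481}{-14} - \frac{537}{2 \cdot 384} = \left(-481\right) \left(- \frac{1}{14}\right) - \frac{179}{256} = \frac{481}{14} - \frac{179}{256} = \frac{60315}{1792} \approx 33.658$)
$- 226 \left(\left(316 + 310\right) + 408\right) + o = - 226 \left(\left(316 + 310\right) + 408\right) + \frac{60315}{1792} = - 226 \left(626 + 408\right) + \frac{60315}{1792} = \left(-226\right) 1034 + \frac{60315}{1792} = -233684 + \frac{60315}{1792} = - \frac{418701413}{1792}$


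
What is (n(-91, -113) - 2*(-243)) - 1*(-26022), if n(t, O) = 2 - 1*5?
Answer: 26505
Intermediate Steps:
n(t, O) = -3 (n(t, O) = 2 - 5 = -3)
(n(-91, -113) - 2*(-243)) - 1*(-26022) = (-3 - 2*(-243)) - 1*(-26022) = (-3 + 486) + 26022 = 483 + 26022 = 26505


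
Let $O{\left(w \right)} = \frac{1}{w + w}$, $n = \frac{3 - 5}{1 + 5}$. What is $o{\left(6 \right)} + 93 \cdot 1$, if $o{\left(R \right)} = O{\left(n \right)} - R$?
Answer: $\frac{171}{2} \approx 85.5$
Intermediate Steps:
$n = - \frac{1}{3}$ ($n = - \frac{2}{6} = \left(-2\right) \frac{1}{6} = - \frac{1}{3} \approx -0.33333$)
$O{\left(w \right)} = \frac{1}{2 w}$
$o{\left(R \right)} = - \frac{3}{2} - R$ ($o{\left(R \right)} = \frac{1}{2 \left(- \frac{1}{3}\right)} - R = \frac{1}{2} \left(-3\right) - R = - \frac{3}{2} - R$)
$o{\left(6 \right)} + 93 \cdot 1 = \left(- \frac{3}{2} - 6\right) + 93 \cdot 1 = \left(- \frac{3}{2} - 6\right) + 93 = - \frac{15}{2} + 93 = \frac{171}{2}$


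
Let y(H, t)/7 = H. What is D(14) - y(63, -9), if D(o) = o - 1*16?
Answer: -443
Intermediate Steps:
y(H, t) = 7*H
D(o) = -16 + o (D(o) = o - 16 = -16 + o)
D(14) - y(63, -9) = (-16 + 14) - 7*63 = -2 - 1*441 = -2 - 441 = -443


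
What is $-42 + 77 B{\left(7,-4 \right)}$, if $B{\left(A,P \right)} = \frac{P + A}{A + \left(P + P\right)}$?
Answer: $-273$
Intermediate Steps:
$B{\left(A,P \right)} = \frac{A + P}{A + 2 P}$
$-42 + 77 B{\left(7,-4 \right)} = -42 + 77 \frac{7 - 4}{7 + 2 \left(-4\right)} = -42 + 77 \frac{1}{7 - 8} \cdot 3 = -42 + 77 \frac{1}{-1} \cdot 3 = -42 + 77 \left(\left(-1\right) 3\right) = -42 + 77 \left(-3\right) = -42 - 231 = -273$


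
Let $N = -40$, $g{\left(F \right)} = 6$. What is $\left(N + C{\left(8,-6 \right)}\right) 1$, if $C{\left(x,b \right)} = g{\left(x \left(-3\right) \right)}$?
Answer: $-34$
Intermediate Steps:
$C{\left(x,b \right)} = 6$
$\left(N + C{\left(8,-6 \right)}\right) 1 = \left(-40 + 6\right) 1 = \left(-34\right) 1 = -34$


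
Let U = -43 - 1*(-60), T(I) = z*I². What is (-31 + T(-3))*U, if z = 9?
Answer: 850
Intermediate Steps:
T(I) = 9*I²
U = 17 (U = -43 + 60 = 17)
(-31 + T(-3))*U = (-31 + 9*(-3)²)*17 = (-31 + 9*9)*17 = (-31 + 81)*17 = 50*17 = 850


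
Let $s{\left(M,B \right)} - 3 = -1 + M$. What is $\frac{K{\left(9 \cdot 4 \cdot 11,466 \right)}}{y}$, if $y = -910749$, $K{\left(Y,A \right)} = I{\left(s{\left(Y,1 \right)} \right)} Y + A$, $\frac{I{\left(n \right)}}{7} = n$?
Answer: $- \frac{1103722}{910749} \approx -1.2119$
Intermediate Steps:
$s{\left(M,B \right)} = 2 + M$ ($s{\left(M,B \right)} = 3 + \left(-1 + M\right) = 2 + M$)
$I{\left(n \right)} = 7 n$
$K{\left(Y,A \right)} = A + Y \left(14 + 7 Y\right)$ ($K{\left(Y,A \right)} = 7 \left(2 + Y\right) Y + A = \left(14 + 7 Y\right) Y + A = Y \left(14 + 7 Y\right) + A = A + Y \left(14 + 7 Y\right)$)
$\frac{K{\left(9 \cdot 4 \cdot 11,466 \right)}}{y} = \frac{466 + 7 \cdot 9 \cdot 4 \cdot 11 \left(2 + 9 \cdot 4 \cdot 11\right)}{-910749} = \left(466 + 7 \cdot 36 \cdot 11 \left(2 + 36 \cdot 11\right)\right) \left(- \frac{1}{910749}\right) = \left(466 + 7 \cdot 396 \left(2 + 396\right)\right) \left(- \frac{1}{910749}\right) = \left(466 + 7 \cdot 396 \cdot 398\right) \left(- \frac{1}{910749}\right) = \left(466 + 1103256\right) \left(- \frac{1}{910749}\right) = 1103722 \left(- \frac{1}{910749}\right) = - \frac{1103722}{910749}$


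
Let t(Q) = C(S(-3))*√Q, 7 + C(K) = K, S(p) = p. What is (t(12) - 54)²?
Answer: 4116 + 2160*√3 ≈ 7857.2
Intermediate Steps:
C(K) = -7 + K
t(Q) = -10*√Q (t(Q) = (-7 - 3)*√Q = -10*√Q)
(t(12) - 54)² = (-20*√3 - 54)² = (-54 - 20*√3)²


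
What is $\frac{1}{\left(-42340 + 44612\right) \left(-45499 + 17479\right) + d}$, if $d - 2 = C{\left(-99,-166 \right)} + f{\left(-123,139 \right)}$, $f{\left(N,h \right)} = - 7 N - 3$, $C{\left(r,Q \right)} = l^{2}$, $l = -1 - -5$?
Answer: $- \frac{1}{63660564} \approx -1.5708 \cdot 10^{-8}$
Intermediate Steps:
$l = 4$ ($l = -1 + 5 = 4$)
$C{\left(r,Q \right)} = 16$ ($C{\left(r,Q \right)} = 4^{2} = 16$)
$f{\left(N,h \right)} = -3 - 7 N$
$d = 876$ ($d = 2 + \left(16 - -858\right) = 2 + \left(16 + \left(-3 + 861\right)\right) = 2 + \left(16 + 858\right) = 2 + 874 = 876$)
$\frac{1}{\left(-42340 + 44612\right) \left(-45499 + 17479\right) + d} = \frac{1}{\left(-42340 + 44612\right) \left(-45499 + 17479\right) + 876} = \frac{1}{2272 \left(-28020\right) + 876} = \frac{1}{-63661440 + 876} = \frac{1}{-63660564} = - \frac{1}{63660564}$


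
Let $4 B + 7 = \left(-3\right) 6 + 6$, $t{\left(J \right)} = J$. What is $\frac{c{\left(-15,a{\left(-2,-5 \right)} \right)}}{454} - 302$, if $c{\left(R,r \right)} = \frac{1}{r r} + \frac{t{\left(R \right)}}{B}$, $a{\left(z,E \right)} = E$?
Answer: $- \frac{65124781}{215650} \approx -301.99$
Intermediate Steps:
$B = - \frac{19}{4}$ ($B = - \frac{7}{4} + \frac{\left(-3\right) 6 + 6}{4} = - \frac{7}{4} + \frac{-18 + 6}{4} = - \frac{7}{4} + \frac{1}{4} \left(-12\right) = - \frac{7}{4} - 3 = - \frac{19}{4} \approx -4.75$)
$c{\left(R,r \right)} = \frac{1}{r^{2}} - \frac{4 R}{19}$ ($c{\left(R,r \right)} = \frac{1}{r r} + \frac{R}{- \frac{19}{4}} = \frac{1}{r^{2}} + R \left(- \frac{4}{19}\right) = \frac{1}{r^{2}} - \frac{4 R}{19}$)
$\frac{c{\left(-15,a{\left(-2,-5 \right)} \right)}}{454} - 302 = \frac{\frac{1}{25} - - \frac{60}{19}}{454} - 302 = \left(\frac{1}{25} + \frac{60}{19}\right) \frac{1}{454} - 302 = \frac{1519}{475} \cdot \frac{1}{454} - 302 = \frac{1519}{215650} - 302 = - \frac{65124781}{215650}$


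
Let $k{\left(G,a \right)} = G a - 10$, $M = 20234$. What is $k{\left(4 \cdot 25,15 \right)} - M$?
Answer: $-18744$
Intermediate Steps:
$k{\left(G,a \right)} = -10 + G a$
$k{\left(4 \cdot 25,15 \right)} - M = \left(-10 + 4 \cdot 25 \cdot 15\right) - 20234 = \left(-10 + 100 \cdot 15\right) - 20234 = \left(-10 + 1500\right) - 20234 = 1490 - 20234 = -18744$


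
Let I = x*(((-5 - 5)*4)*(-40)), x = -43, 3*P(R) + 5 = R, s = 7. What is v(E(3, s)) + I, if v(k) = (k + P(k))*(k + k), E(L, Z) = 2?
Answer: -68796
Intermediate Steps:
P(R) = -5/3 + R/3
v(k) = 2*k*(-5/3 + 4*k/3) (v(k) = (k + (-5/3 + k/3))*(k + k) = (-5/3 + 4*k/3)*(2*k) = 2*k*(-5/3 + 4*k/3))
I = -68800 (I = -43*(-5 - 5)*4*(-40) = -43*(-10*4)*(-40) = -(-1720)*(-40) = -43*1600 = -68800)
v(E(3, s)) + I = (2/3)*2*(-5 + 4*2) - 68800 = (2/3)*2*(-5 + 8) - 68800 = (2/3)*2*3 - 68800 = 4 - 68800 = -68796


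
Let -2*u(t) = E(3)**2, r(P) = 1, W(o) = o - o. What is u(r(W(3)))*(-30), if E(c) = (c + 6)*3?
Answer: 10935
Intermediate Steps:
W(o) = 0
E(c) = 18 + 3*c (E(c) = (6 + c)*3 = 18 + 3*c)
u(t) = -729/2 (u(t) = -(18 + 3*3)**2/2 = -(18 + 9)**2/2 = -1/2*27**2 = -1/2*729 = -729/2)
u(r(W(3)))*(-30) = -729/2*(-30) = 10935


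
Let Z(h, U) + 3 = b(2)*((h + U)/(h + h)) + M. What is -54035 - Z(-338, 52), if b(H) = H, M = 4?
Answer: -702479/13 ≈ -54037.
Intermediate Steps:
Z(h, U) = 1 + (U + h)/h (Z(h, U) = -3 + (2*((h + U)/(h + h)) + 4) = -3 + (2*((U + h)/((2*h))) + 4) = -3 + (2*((U + h)*(1/(2*h))) + 4) = -3 + (2*((U + h)/(2*h)) + 4) = -3 + ((U + h)/h + 4) = -3 + (4 + (U + h)/h) = 1 + (U + h)/h)
-54035 - Z(-338, 52) = -54035 - (2 + 52/(-338)) = -54035 - (2 + 52*(-1/338)) = -54035 - (2 - 2/13) = -54035 - 1*24/13 = -54035 - 24/13 = -702479/13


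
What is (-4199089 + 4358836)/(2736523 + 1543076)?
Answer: 53249/1426533 ≈ 0.037328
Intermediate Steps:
(-4199089 + 4358836)/(2736523 + 1543076) = 159747/4279599 = 159747*(1/4279599) = 53249/1426533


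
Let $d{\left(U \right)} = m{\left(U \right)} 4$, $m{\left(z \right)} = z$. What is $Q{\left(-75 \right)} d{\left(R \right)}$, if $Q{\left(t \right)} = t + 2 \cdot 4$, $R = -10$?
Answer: $2680$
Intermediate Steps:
$Q{\left(t \right)} = 8 + t$ ($Q{\left(t \right)} = t + 8 = 8 + t$)
$d{\left(U \right)} = 4 U$ ($d{\left(U \right)} = U 4 = 4 U$)
$Q{\left(-75 \right)} d{\left(R \right)} = \left(8 - 75\right) 4 \left(-10\right) = \left(-67\right) \left(-40\right) = 2680$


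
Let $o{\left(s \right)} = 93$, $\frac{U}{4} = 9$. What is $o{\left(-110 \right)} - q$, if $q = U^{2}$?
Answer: $-1203$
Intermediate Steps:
$U = 36$ ($U = 4 \cdot 9 = 36$)
$q = 1296$ ($q = 36^{2} = 1296$)
$o{\left(-110 \right)} - q = 93 - 1296 = -1203$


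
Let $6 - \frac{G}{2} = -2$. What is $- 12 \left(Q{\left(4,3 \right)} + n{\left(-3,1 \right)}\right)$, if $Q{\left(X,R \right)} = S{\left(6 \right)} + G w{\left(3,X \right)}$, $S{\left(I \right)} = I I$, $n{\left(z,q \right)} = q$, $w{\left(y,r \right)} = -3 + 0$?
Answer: $132$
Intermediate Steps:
$G = 16$ ($G = 12 - -4 = 12 + 4 = 16$)
$w{\left(y,r \right)} = -3$
$S{\left(I \right)} = I^{2}$
$Q{\left(X,R \right)} = -12$ ($Q{\left(X,R \right)} = 6^{2} + 16 \left(-3\right) = 36 - 48 = -12$)
$- 12 \left(Q{\left(4,3 \right)} + n{\left(-3,1 \right)}\right) = - 12 \left(-12 + 1\right) = \left(-12\right) \left(-11\right) = 132$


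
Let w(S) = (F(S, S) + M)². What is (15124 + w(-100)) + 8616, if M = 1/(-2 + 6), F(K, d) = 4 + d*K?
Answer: 1601740129/16 ≈ 1.0011e+8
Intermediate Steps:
F(K, d) = 4 + K*d
M = ¼ (M = 1/4 = ¼ ≈ 0.25000)
w(S) = (17/4 + S²)² (w(S) = ((4 + S*S) + ¼)² = ((4 + S²) + ¼)² = (17/4 + S²)²)
(15124 + w(-100)) + 8616 = (15124 + (17 + 4*(-100)²)²/16) + 8616 = (15124 + (17 + 4*10000)²/16) + 8616 = (15124 + (17 + 40000)²/16) + 8616 = (15124 + (1/16)*40017²) + 8616 = (15124 + (1/16)*1601360289) + 8616 = (15124 + 1601360289/16) + 8616 = 1601602273/16 + 8616 = 1601740129/16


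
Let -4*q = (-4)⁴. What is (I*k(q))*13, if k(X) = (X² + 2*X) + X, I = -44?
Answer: -2233088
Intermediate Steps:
q = -64 (q = -¼*(-4)⁴ = -¼*256 = -64)
k(X) = X² + 3*X
(I*k(q))*13 = -(-2816)*(3 - 64)*13 = -(-2816)*(-61)*13 = -44*3904*13 = -171776*13 = -2233088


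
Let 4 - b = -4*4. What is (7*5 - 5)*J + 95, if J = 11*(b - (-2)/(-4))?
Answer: 6530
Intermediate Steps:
b = 20 (b = 4 - (-4)*4 = 4 - 1*(-16) = 4 + 16 = 20)
J = 429/2 (J = 11*(20 - (-2)/(-4)) = 11*(20 - (-2)*(-1)/4) = 11*(20 - 1*½) = 11*(20 - ½) = 11*(39/2) = 429/2 ≈ 214.50)
(7*5 - 5)*J + 95 = (7*5 - 5)*(429/2) + 95 = (35 - 5)*(429/2) + 95 = 30*(429/2) + 95 = 6435 + 95 = 6530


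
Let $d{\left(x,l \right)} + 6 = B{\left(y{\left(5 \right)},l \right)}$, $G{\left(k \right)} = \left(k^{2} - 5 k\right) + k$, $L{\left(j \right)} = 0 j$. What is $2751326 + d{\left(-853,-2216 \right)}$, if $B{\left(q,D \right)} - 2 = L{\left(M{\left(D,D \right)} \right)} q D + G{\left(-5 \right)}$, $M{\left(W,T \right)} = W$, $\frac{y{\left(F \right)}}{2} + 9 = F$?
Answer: $2751367$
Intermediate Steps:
$y{\left(F \right)} = -18 + 2 F$
$L{\left(j \right)} = 0$
$G{\left(k \right)} = k^{2} - 4 k$
$B{\left(q,D \right)} = 47$ ($B{\left(q,D \right)} = 2 + \left(0 q D - 5 \left(-4 - 5\right)\right) = 2 + \left(0 D - -45\right) = 2 + \left(0 + 45\right) = 2 + 45 = 47$)
$d{\left(x,l \right)} = 41$ ($d{\left(x,l \right)} = -6 + 47 = 41$)
$2751326 + d{\left(-853,-2216 \right)} = 2751326 + 41 = 2751367$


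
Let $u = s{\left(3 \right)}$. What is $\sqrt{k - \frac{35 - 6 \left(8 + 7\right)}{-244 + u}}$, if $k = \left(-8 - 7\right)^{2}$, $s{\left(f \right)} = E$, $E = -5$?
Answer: $\frac{\sqrt{13936530}}{249} \approx 14.993$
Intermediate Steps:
$s{\left(f \right)} = -5$
$u = -5$
$k = 225$ ($k = \left(-8 - 7\right)^{2} = \left(-15\right)^{2} = 225$)
$\sqrt{k - \frac{35 - 6 \left(8 + 7\right)}{-244 + u}} = \sqrt{225 - \frac{35 - 6 \left(8 + 7\right)}{-244 - 5}} = \sqrt{225 - \frac{35 - 90}{-249}} = \sqrt{225 - \left(35 - 90\right) \left(- \frac{1}{249}\right)} = \sqrt{225 - \left(-55\right) \left(- \frac{1}{249}\right)} = \sqrt{225 - \frac{55}{249}} = \sqrt{\frac{55970}{249}} = \frac{\sqrt{13936530}}{249}$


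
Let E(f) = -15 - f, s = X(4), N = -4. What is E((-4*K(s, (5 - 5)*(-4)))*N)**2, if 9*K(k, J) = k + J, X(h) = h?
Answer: 39601/81 ≈ 488.90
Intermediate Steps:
s = 4
K(k, J) = J/9 + k/9 (K(k, J) = (k + J)/9 = (J + k)/9 = J/9 + k/9)
E((-4*K(s, (5 - 5)*(-4)))*N)**2 = (-15 - (-4*(((5 - 5)*(-4))/9 + (1/9)*4))*(-4))**2 = (-15 - (-4*((0*(-4))/9 + 4/9))*(-4))**2 = (-15 - (-4*((1/9)*0 + 4/9))*(-4))**2 = (-15 - (-4*(0 + 4/9))*(-4))**2 = (-15 - (-4*4/9)*(-4))**2 = (-15 - (-16)*(-4)/9)**2 = (-15 - 1*64/9)**2 = (-15 - 64/9)**2 = (-199/9)**2 = 39601/81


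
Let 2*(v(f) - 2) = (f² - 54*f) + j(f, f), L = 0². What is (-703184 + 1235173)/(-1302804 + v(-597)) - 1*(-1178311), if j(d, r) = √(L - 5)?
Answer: 2895638209469115824/2457449169927 - 531989*I*√5/2457449169927 ≈ 1.1783e+6 - 4.8406e-7*I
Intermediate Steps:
L = 0
j(d, r) = I*√5 (j(d, r) = √(0 - 5) = √(-5) = I*√5)
v(f) = 2 + f²/2 - 27*f + I*√5/2 (v(f) = 2 + ((f² - 54*f) + I*√5)/2 = 2 + (f² - 54*f + I*√5)/2 = 2 + (f²/2 - 27*f + I*√5/2) = 2 + f²/2 - 27*f + I*√5/2)
(-703184 + 1235173)/(-1302804 + v(-597)) - 1*(-1178311) = (-703184 + 1235173)/(-1302804 + (2 + (½)*(-597)² - 27*(-597) + I*√5/2)) - 1*(-1178311) = 531989/(-1302804 + (2 + (½)*356409 + 16119 + I*√5/2)) + 1178311 = 531989/(-1302804 + (2 + 356409/2 + 16119 + I*√5/2)) + 1178311 = 531989/(-1302804 + (388651/2 + I*√5/2)) + 1178311 = 531989/(-2216957/2 + I*√5/2) + 1178311 = 1178311 + 531989/(-2216957/2 + I*√5/2)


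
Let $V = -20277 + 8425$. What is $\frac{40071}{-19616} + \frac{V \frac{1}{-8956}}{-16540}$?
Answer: $- \frac{371002467367}{181610126240} \approx -2.0429$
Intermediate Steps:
$V = -11852$
$\frac{40071}{-19616} + \frac{V \frac{1}{-8956}}{-16540} = \frac{40071}{-19616} + \frac{\left(-11852\right) \frac{1}{-8956}}{-16540} = 40071 \left(- \frac{1}{19616}\right) + \left(-11852\right) \left(- \frac{1}{8956}\right) \left(- \frac{1}{16540}\right) = - \frac{40071}{19616} + \frac{2963}{2239} \left(- \frac{1}{16540}\right) = - \frac{40071}{19616} - \frac{2963}{37033060} = - \frac{371002467367}{181610126240}$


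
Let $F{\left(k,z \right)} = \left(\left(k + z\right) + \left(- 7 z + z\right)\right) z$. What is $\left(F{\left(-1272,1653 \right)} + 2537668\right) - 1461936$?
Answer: $-14688929$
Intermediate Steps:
$F{\left(k,z \right)} = z \left(k - 5 z\right)$ ($F{\left(k,z \right)} = \left(\left(k + z\right) - 6 z\right) z = \left(k - 5 z\right) z = z \left(k - 5 z\right)$)
$\left(F{\left(-1272,1653 \right)} + 2537668\right) - 1461936 = \left(1653 \left(-1272 - 8265\right) + 2537668\right) - 1461936 = \left(1653 \left(-9537\right) + 2537668\right) - 1461936 = \left(-15764661 + 2537668\right) - 1461936 = -13226993 - 1461936 = -14688929$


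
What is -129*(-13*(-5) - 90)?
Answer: 3225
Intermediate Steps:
-129*(-13*(-5) - 90) = -129*(65 - 90) = -129*(-25) = 3225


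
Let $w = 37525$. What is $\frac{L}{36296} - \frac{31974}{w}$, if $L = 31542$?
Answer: $\frac{11542623}{681003700} \approx 0.016949$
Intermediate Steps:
$\frac{L}{36296} - \frac{31974}{w} = \frac{31542}{36296} - \frac{31974}{37525} = 31542 \cdot \frac{1}{36296} - \frac{31974}{37525} = \frac{15771}{18148} - \frac{31974}{37525} = \frac{11542623}{681003700}$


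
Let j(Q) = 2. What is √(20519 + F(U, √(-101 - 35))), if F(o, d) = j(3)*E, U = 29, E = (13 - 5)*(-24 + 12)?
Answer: √20327 ≈ 142.57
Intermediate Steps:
E = -96 (E = 8*(-12) = -96)
F(o, d) = -192 (F(o, d) = 2*(-96) = -192)
√(20519 + F(U, √(-101 - 35))) = √(20519 - 192) = √20327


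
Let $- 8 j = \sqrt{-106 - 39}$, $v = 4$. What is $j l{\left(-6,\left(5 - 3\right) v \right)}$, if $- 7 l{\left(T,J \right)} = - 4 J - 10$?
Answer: $- \frac{3 i \sqrt{145}}{4} \approx - 9.0312 i$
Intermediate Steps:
$l{\left(T,J \right)} = \frac{10}{7} + \frac{4 J}{7}$ ($l{\left(T,J \right)} = - \frac{- 4 J - 10}{7} = - \frac{-10 - 4 J}{7} = \frac{10}{7} + \frac{4 J}{7}$)
$j = - \frac{i \sqrt{145}}{8}$ ($j = - \frac{\sqrt{-106 - 39}}{8} = - \frac{\sqrt{-145}}{8} = - \frac{i \sqrt{145}}{8} \approx - 1.5052 i$)
$j l{\left(-6,\left(5 - 3\right) v \right)} = - \frac{i \sqrt{145}}{8} \left(\frac{10}{7} + \frac{4 \left(5 - 3\right) 4}{7}\right) = - \frac{i \sqrt{145}}{8} \left(\frac{10}{7} + \frac{4 \cdot 2 \cdot 4}{7}\right) = - \frac{i \sqrt{145}}{8} \left(\frac{10}{7} + \frac{4}{7} \cdot 8\right) = - \frac{i \sqrt{145}}{8} \left(\frac{10}{7} + \frac{32}{7}\right) = - \frac{i \sqrt{145}}{8} \cdot 6 = - \frac{3 i \sqrt{145}}{4}$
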